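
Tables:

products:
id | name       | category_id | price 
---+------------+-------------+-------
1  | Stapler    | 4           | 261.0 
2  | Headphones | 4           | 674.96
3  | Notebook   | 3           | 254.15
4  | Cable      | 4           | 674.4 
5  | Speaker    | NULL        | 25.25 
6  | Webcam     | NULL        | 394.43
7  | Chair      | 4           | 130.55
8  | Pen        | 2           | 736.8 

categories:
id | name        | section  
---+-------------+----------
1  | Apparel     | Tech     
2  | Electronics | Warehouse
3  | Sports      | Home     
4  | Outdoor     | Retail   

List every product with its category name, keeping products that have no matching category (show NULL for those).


LEFT JOIN keeps every row from products (the left table); where category_id has no match in categories, the category columns become NULL. Walk through each product:
  - product 1 (Stapler): category_id=4 -> matches Outdoor
  - product 2 (Headphones): category_id=4 -> matches Outdoor
  - product 3 (Notebook): category_id=3 -> matches Sports
  - product 4 (Cable): category_id=4 -> matches Outdoor
  - product 5 (Speaker): category_id=NULL, no match -> kept with NULL
  - product 6 (Webcam): category_id=NULL, no match -> kept with NULL
  - product 7 (Chair): category_id=4 -> matches Outdoor
  - product 8 (Pen): category_id=2 -> matches Electronics
All 8 rows appear; 2 have NULL category.

SQL:
SELECT a.name, b.name AS category
FROM products a
LEFT JOIN categories b ON a.category_id = b.id

Result:
name       | category   
-----------+------------
Stapler    | Outdoor    
Headphones | Outdoor    
Notebook   | Sports     
Cable      | Outdoor    
Speaker    | NULL       
Webcam     | NULL       
Chair      | Outdoor    
Pen        | Electronics


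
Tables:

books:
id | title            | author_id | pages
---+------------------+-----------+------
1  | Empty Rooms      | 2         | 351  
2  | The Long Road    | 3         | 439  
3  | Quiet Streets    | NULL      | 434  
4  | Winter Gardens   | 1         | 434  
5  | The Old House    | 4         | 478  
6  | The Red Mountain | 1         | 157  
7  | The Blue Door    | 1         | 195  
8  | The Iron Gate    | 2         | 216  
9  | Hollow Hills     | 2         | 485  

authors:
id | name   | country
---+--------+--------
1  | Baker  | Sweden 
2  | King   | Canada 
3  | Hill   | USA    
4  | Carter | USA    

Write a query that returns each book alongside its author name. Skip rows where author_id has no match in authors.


INNER JOIN keeps only books rows whose author_id matches an id in authors. Walk through each book:
  - book 1 (Empty Rooms): author_id=2 -> matches King
  - book 2 (The Long Road): author_id=3 -> matches Hill
  - book 3 (Quiet Streets): author_id=NULL, no match -> dropped
  - book 4 (Winter Gardens): author_id=1 -> matches Baker
  - book 5 (The Old House): author_id=4 -> matches Carter
  - book 6 (The Red Mountain): author_id=1 -> matches Baker
  - book 7 (The Blue Door): author_id=1 -> matches Baker
  - book 8 (The Iron Gate): author_id=2 -> matches King
  - book 9 (Hollow Hills): author_id=2 -> matches King
So 1 of 9 rows is dropped.

SQL:
SELECT a.title, b.name AS author
FROM books a
INNER JOIN authors b ON a.author_id = b.id

Result:
title            | author
-----------------+-------
Empty Rooms      | King  
The Long Road    | Hill  
Winter Gardens   | Baker 
The Old House    | Carter
The Red Mountain | Baker 
The Blue Door    | Baker 
The Iron Gate    | King  
Hollow Hills     | King  


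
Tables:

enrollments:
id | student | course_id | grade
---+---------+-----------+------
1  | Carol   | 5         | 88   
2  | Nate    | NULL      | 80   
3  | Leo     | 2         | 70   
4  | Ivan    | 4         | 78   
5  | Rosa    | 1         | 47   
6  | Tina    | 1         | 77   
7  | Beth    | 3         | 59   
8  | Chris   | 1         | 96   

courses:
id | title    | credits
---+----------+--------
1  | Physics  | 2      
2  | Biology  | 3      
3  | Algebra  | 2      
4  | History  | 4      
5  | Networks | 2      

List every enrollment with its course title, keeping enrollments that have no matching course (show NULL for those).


LEFT JOIN keeps every row from enrollments (the left table); where course_id has no match in courses, the course columns become NULL. Walk through each enrollment:
  - enrollment 1 (Carol): course_id=5 -> matches Networks
  - enrollment 2 (Nate): course_id=NULL, no match -> kept with NULL
  - enrollment 3 (Leo): course_id=2 -> matches Biology
  - enrollment 4 (Ivan): course_id=4 -> matches History
  - enrollment 5 (Rosa): course_id=1 -> matches Physics
  - enrollment 6 (Tina): course_id=1 -> matches Physics
  - enrollment 7 (Beth): course_id=3 -> matches Algebra
  - enrollment 8 (Chris): course_id=1 -> matches Physics
All 8 rows appear; 1 has NULL course.

SQL:
SELECT a.student, b.title AS course
FROM enrollments a
LEFT JOIN courses b ON a.course_id = b.id

Result:
student | course  
--------+---------
Carol   | Networks
Nate    | NULL    
Leo     | Biology 
Ivan    | History 
Rosa    | Physics 
Tina    | Physics 
Beth    | Algebra 
Chris   | Physics 


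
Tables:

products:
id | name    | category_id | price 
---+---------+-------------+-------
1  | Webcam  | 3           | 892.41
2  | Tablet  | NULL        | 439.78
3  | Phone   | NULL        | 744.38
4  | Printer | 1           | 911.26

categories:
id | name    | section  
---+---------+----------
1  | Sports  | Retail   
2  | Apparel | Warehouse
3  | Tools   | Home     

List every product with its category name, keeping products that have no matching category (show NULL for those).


LEFT JOIN keeps every row from products (the left table); where category_id has no match in categories, the category columns become NULL. Walk through each product:
  - product 1 (Webcam): category_id=3 -> matches Tools
  - product 2 (Tablet): category_id=NULL, no match -> kept with NULL
  - product 3 (Phone): category_id=NULL, no match -> kept with NULL
  - product 4 (Printer): category_id=1 -> matches Sports
All 4 rows appear; 2 have NULL category.

SQL:
SELECT a.name, b.name AS category
FROM products a
LEFT JOIN categories b ON a.category_id = b.id

Result:
name    | category
--------+---------
Webcam  | Tools   
Tablet  | NULL    
Phone   | NULL    
Printer | Sports  


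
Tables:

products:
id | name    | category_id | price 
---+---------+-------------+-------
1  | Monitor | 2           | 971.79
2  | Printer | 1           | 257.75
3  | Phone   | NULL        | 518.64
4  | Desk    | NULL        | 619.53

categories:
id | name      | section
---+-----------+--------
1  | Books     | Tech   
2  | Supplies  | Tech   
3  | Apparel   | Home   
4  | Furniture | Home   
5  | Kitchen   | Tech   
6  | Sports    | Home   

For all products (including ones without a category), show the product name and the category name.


LEFT JOIN keeps every row from products (the left table); where category_id has no match in categories, the category columns become NULL. Walk through each product:
  - product 1 (Monitor): category_id=2 -> matches Supplies
  - product 2 (Printer): category_id=1 -> matches Books
  - product 3 (Phone): category_id=NULL, no match -> kept with NULL
  - product 4 (Desk): category_id=NULL, no match -> kept with NULL
All 4 rows appear; 2 have NULL category.

SQL:
SELECT a.name, b.name AS category
FROM products a
LEFT JOIN categories b ON a.category_id = b.id

Result:
name    | category
--------+---------
Monitor | Supplies
Printer | Books   
Phone   | NULL    
Desk    | NULL    


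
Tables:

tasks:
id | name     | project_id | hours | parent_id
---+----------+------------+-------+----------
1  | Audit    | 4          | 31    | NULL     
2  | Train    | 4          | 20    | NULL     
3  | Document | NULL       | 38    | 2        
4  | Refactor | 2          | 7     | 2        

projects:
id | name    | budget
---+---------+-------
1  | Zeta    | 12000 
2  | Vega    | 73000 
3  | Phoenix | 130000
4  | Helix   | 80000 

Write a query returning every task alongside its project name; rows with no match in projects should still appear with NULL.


LEFT JOIN keeps every row from tasks (the left table); where project_id has no match in projects, the project columns become NULL. Walk through each task:
  - task 1 (Audit): project_id=4 -> matches Helix
  - task 2 (Train): project_id=4 -> matches Helix
  - task 3 (Document): project_id=NULL, no match -> kept with NULL
  - task 4 (Refactor): project_id=2 -> matches Vega
All 4 rows appear; 1 has NULL project.

SQL:
SELECT a.name, b.name AS project
FROM tasks a
LEFT JOIN projects b ON a.project_id = b.id

Result:
name     | project
---------+--------
Audit    | Helix  
Train    | Helix  
Document | NULL   
Refactor | Vega   


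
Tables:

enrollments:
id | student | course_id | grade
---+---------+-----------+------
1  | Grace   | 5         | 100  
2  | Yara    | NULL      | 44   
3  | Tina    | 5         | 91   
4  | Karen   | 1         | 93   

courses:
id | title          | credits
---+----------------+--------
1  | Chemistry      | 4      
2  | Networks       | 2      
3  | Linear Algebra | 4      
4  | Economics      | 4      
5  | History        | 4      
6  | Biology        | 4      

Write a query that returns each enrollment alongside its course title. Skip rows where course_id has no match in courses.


INNER JOIN keeps only enrollments rows whose course_id matches an id in courses. Walk through each enrollment:
  - enrollment 1 (Grace): course_id=5 -> matches History
  - enrollment 2 (Yara): course_id=NULL, no match -> dropped
  - enrollment 3 (Tina): course_id=5 -> matches History
  - enrollment 4 (Karen): course_id=1 -> matches Chemistry
So 1 of 4 rows is dropped.

SQL:
SELECT a.student, b.title AS course
FROM enrollments a
INNER JOIN courses b ON a.course_id = b.id

Result:
student | course   
--------+----------
Grace   | History  
Tina    | History  
Karen   | Chemistry


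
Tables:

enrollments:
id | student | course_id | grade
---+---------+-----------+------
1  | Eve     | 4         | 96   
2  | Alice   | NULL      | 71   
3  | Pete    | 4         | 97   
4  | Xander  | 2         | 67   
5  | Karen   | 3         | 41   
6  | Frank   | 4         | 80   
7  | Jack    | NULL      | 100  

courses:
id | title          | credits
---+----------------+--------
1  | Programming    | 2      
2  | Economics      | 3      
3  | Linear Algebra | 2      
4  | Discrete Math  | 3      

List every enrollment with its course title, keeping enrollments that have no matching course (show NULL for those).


LEFT JOIN keeps every row from enrollments (the left table); where course_id has no match in courses, the course columns become NULL. Walk through each enrollment:
  - enrollment 1 (Eve): course_id=4 -> matches Discrete Math
  - enrollment 2 (Alice): course_id=NULL, no match -> kept with NULL
  - enrollment 3 (Pete): course_id=4 -> matches Discrete Math
  - enrollment 4 (Xander): course_id=2 -> matches Economics
  - enrollment 5 (Karen): course_id=3 -> matches Linear Algebra
  - enrollment 6 (Frank): course_id=4 -> matches Discrete Math
  - enrollment 7 (Jack): course_id=NULL, no match -> kept with NULL
All 7 rows appear; 2 have NULL course.

SQL:
SELECT a.student, b.title AS course
FROM enrollments a
LEFT JOIN courses b ON a.course_id = b.id

Result:
student | course        
--------+---------------
Eve     | Discrete Math 
Alice   | NULL          
Pete    | Discrete Math 
Xander  | Economics     
Karen   | Linear Algebra
Frank   | Discrete Math 
Jack    | NULL          


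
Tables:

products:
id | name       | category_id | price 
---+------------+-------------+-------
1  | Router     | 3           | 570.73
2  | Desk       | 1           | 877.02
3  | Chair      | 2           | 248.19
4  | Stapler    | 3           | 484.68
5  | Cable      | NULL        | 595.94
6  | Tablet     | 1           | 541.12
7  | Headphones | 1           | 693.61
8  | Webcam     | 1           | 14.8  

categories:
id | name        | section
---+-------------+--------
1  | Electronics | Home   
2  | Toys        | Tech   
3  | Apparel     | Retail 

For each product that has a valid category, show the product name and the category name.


INNER JOIN keeps only products rows whose category_id matches an id in categories. Walk through each product:
  - product 1 (Router): category_id=3 -> matches Apparel
  - product 2 (Desk): category_id=1 -> matches Electronics
  - product 3 (Chair): category_id=2 -> matches Toys
  - product 4 (Stapler): category_id=3 -> matches Apparel
  - product 5 (Cable): category_id=NULL, no match -> dropped
  - product 6 (Tablet): category_id=1 -> matches Electronics
  - product 7 (Headphones): category_id=1 -> matches Electronics
  - product 8 (Webcam): category_id=1 -> matches Electronics
So 1 of 8 rows is dropped.

SQL:
SELECT a.name, b.name AS category
FROM products a
INNER JOIN categories b ON a.category_id = b.id

Result:
name       | category   
-----------+------------
Router     | Apparel    
Desk       | Electronics
Chair      | Toys       
Stapler    | Apparel    
Tablet     | Electronics
Headphones | Electronics
Webcam     | Electronics


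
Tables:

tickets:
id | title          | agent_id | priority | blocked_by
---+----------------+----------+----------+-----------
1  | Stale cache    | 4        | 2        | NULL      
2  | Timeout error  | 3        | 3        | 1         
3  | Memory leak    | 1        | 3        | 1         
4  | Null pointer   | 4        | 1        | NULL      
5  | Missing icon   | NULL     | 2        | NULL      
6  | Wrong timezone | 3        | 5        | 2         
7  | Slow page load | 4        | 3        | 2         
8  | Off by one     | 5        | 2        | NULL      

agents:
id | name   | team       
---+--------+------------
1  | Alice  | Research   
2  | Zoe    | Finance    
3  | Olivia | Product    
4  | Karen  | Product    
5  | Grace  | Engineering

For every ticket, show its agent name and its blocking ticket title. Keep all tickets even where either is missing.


Two LEFT JOINs from the same base table tickets: one to agents via agent_id, one to tickets itself via blocked_by. Both are LEFT so every ticket is preserved.
Match against agents:
  - ticket 1 (Stale cache): agent_id=4 -> matches Karen
  - ticket 2 (Timeout error): agent_id=3 -> matches Olivia
  - ticket 3 (Memory leak): agent_id=1 -> matches Alice
  - ticket 4 (Null pointer): agent_id=4 -> matches Karen
  - ticket 5 (Missing icon): agent_id=NULL, no match -> kept with NULL
  - ticket 6 (Wrong timezone): agent_id=3 -> matches Olivia
  - ticket 7 (Slow page load): agent_id=4 -> matches Karen
  - ticket 8 (Off by one): agent_id=5 -> matches Grace
Match against tickets (self):
  - ticket 1 (Stale cache): blocked_by=NULL -> NULL
  - ticket 2 (Timeout error): blocked_by=1 -> Stale cache
  - ticket 3 (Memory leak): blocked_by=1 -> Stale cache
  - ticket 4 (Null pointer): blocked_by=NULL -> NULL
  - ticket 5 (Missing icon): blocked_by=NULL -> NULL
  - ticket 6 (Wrong timezone): blocked_by=2 -> Timeout error
  - ticket 7 (Slow page load): blocked_by=2 -> Timeout error
  - ticket 8 (Off by one): blocked_by=NULL -> NULL

SQL:
SELECT a.title, b.name AS agent, c.title AS blocked_by
FROM tickets a
LEFT JOIN agents b ON a.agent_id = b.id
LEFT JOIN tickets c ON a.blocked_by = c.id

Result:
title          | agent  | blocked_by   
---------------+--------+--------------
Stale cache    | Karen  | NULL         
Timeout error  | Olivia | Stale cache  
Memory leak    | Alice  | Stale cache  
Null pointer   | Karen  | NULL         
Missing icon   | NULL   | NULL         
Wrong timezone | Olivia | Timeout error
Slow page load | Karen  | Timeout error
Off by one     | Grace  | NULL         


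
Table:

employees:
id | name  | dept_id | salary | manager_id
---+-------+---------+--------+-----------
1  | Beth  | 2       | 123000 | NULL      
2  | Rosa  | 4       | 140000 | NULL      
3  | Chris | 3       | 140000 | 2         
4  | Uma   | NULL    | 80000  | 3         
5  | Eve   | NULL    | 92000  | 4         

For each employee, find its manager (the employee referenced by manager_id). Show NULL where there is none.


This is a self-join: employees is joined to a second copy of itself, matching each row's manager_id to another row's id. Use LEFT JOIN so rows with manager_id=NULL are kept.
  - employee 1 (Beth): manager_id=NULL -> NULL
  - employee 2 (Rosa): manager_id=NULL -> NULL
  - employee 3 (Chris): manager_id=2 -> Rosa
  - employee 4 (Uma): manager_id=3 -> Chris
  - employee 5 (Eve): manager_id=4 -> Uma

SQL:
SELECT a.name AS item, b.name AS manager
FROM employees a
LEFT JOIN employees b ON a.manager_id = b.id

Result:
item  | manager
------+--------
Beth  | NULL   
Rosa  | NULL   
Chris | Rosa   
Uma   | Chris  
Eve   | Uma    


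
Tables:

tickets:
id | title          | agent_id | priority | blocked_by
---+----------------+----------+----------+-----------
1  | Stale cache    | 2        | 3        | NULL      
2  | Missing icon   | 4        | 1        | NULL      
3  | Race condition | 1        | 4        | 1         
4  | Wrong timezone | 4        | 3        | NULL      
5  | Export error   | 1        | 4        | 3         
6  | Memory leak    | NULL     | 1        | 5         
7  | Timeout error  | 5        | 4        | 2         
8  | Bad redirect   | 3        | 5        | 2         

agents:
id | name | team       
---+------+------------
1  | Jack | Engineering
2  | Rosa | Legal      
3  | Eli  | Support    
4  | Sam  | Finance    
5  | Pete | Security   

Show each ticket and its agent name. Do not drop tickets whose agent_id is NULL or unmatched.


LEFT JOIN keeps every row from tickets (the left table); where agent_id has no match in agents, the agent columns become NULL. Walk through each ticket:
  - ticket 1 (Stale cache): agent_id=2 -> matches Rosa
  - ticket 2 (Missing icon): agent_id=4 -> matches Sam
  - ticket 3 (Race condition): agent_id=1 -> matches Jack
  - ticket 4 (Wrong timezone): agent_id=4 -> matches Sam
  - ticket 5 (Export error): agent_id=1 -> matches Jack
  - ticket 6 (Memory leak): agent_id=NULL, no match -> kept with NULL
  - ticket 7 (Timeout error): agent_id=5 -> matches Pete
  - ticket 8 (Bad redirect): agent_id=3 -> matches Eli
All 8 rows appear; 1 has NULL agent.

SQL:
SELECT a.title, b.name AS agent
FROM tickets a
LEFT JOIN agents b ON a.agent_id = b.id

Result:
title          | agent
---------------+------
Stale cache    | Rosa 
Missing icon   | Sam  
Race condition | Jack 
Wrong timezone | Sam  
Export error   | Jack 
Memory leak    | NULL 
Timeout error  | Pete 
Bad redirect   | Eli  


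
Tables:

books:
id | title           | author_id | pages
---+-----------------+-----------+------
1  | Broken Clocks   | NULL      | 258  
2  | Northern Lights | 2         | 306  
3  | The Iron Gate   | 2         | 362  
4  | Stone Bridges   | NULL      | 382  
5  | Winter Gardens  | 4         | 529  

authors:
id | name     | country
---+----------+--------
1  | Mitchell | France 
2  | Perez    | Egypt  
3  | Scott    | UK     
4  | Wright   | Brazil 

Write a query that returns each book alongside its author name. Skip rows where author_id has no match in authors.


INNER JOIN keeps only books rows whose author_id matches an id in authors. Walk through each book:
  - book 1 (Broken Clocks): author_id=NULL, no match -> dropped
  - book 2 (Northern Lights): author_id=2 -> matches Perez
  - book 3 (The Iron Gate): author_id=2 -> matches Perez
  - book 4 (Stone Bridges): author_id=NULL, no match -> dropped
  - book 5 (Winter Gardens): author_id=4 -> matches Wright
So 2 of 5 rows are dropped.

SQL:
SELECT a.title, b.name AS author
FROM books a
INNER JOIN authors b ON a.author_id = b.id

Result:
title           | author
----------------+-------
Northern Lights | Perez 
The Iron Gate   | Perez 
Winter Gardens  | Wright


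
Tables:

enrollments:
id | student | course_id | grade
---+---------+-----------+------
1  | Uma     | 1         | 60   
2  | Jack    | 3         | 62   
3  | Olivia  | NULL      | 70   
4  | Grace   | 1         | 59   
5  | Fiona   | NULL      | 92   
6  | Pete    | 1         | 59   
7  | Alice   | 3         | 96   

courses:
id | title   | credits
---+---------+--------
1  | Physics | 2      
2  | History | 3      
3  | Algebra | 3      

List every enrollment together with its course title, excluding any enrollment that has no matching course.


INNER JOIN keeps only enrollments rows whose course_id matches an id in courses. Walk through each enrollment:
  - enrollment 1 (Uma): course_id=1 -> matches Physics
  - enrollment 2 (Jack): course_id=3 -> matches Algebra
  - enrollment 3 (Olivia): course_id=NULL, no match -> dropped
  - enrollment 4 (Grace): course_id=1 -> matches Physics
  - enrollment 5 (Fiona): course_id=NULL, no match -> dropped
  - enrollment 6 (Pete): course_id=1 -> matches Physics
  - enrollment 7 (Alice): course_id=3 -> matches Algebra
So 2 of 7 rows are dropped.

SQL:
SELECT a.student, b.title AS course
FROM enrollments a
INNER JOIN courses b ON a.course_id = b.id

Result:
student | course 
--------+--------
Uma     | Physics
Jack    | Algebra
Grace   | Physics
Pete    | Physics
Alice   | Algebra


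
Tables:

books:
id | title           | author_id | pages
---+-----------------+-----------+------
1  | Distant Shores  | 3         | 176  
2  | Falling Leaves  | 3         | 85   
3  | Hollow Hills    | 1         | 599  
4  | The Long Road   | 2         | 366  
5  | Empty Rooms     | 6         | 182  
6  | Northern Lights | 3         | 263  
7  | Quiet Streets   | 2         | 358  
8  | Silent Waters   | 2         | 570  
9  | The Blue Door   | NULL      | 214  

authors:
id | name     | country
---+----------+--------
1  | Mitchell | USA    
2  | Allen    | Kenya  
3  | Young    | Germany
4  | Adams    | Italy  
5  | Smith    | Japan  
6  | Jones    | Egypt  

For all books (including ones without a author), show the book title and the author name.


LEFT JOIN keeps every row from books (the left table); where author_id has no match in authors, the author columns become NULL. Walk through each book:
  - book 1 (Distant Shores): author_id=3 -> matches Young
  - book 2 (Falling Leaves): author_id=3 -> matches Young
  - book 3 (Hollow Hills): author_id=1 -> matches Mitchell
  - book 4 (The Long Road): author_id=2 -> matches Allen
  - book 5 (Empty Rooms): author_id=6 -> matches Jones
  - book 6 (Northern Lights): author_id=3 -> matches Young
  - book 7 (Quiet Streets): author_id=2 -> matches Allen
  - book 8 (Silent Waters): author_id=2 -> matches Allen
  - book 9 (The Blue Door): author_id=NULL, no match -> kept with NULL
All 9 rows appear; 1 has NULL author.

SQL:
SELECT a.title, b.name AS author
FROM books a
LEFT JOIN authors b ON a.author_id = b.id

Result:
title           | author  
----------------+---------
Distant Shores  | Young   
Falling Leaves  | Young   
Hollow Hills    | Mitchell
The Long Road   | Allen   
Empty Rooms     | Jones   
Northern Lights | Young   
Quiet Streets   | Allen   
Silent Waters   | Allen   
The Blue Door   | NULL    


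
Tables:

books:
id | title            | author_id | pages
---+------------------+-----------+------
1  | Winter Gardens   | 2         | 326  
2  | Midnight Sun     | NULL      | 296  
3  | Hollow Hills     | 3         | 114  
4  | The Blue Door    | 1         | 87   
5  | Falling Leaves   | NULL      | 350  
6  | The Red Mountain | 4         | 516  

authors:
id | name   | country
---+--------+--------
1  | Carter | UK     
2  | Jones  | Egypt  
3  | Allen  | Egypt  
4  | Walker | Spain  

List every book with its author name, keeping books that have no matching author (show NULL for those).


LEFT JOIN keeps every row from books (the left table); where author_id has no match in authors, the author columns become NULL. Walk through each book:
  - book 1 (Winter Gardens): author_id=2 -> matches Jones
  - book 2 (Midnight Sun): author_id=NULL, no match -> kept with NULL
  - book 3 (Hollow Hills): author_id=3 -> matches Allen
  - book 4 (The Blue Door): author_id=1 -> matches Carter
  - book 5 (Falling Leaves): author_id=NULL, no match -> kept with NULL
  - book 6 (The Red Mountain): author_id=4 -> matches Walker
All 6 rows appear; 2 have NULL author.

SQL:
SELECT a.title, b.name AS author
FROM books a
LEFT JOIN authors b ON a.author_id = b.id

Result:
title            | author
-----------------+-------
Winter Gardens   | Jones 
Midnight Sun     | NULL  
Hollow Hills     | Allen 
The Blue Door    | Carter
Falling Leaves   | NULL  
The Red Mountain | Walker


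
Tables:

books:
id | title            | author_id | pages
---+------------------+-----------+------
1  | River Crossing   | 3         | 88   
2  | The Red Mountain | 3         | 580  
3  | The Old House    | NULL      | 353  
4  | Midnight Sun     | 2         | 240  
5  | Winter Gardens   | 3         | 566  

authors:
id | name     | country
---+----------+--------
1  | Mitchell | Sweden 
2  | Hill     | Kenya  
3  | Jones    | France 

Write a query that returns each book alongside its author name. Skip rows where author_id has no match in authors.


INNER JOIN keeps only books rows whose author_id matches an id in authors. Walk through each book:
  - book 1 (River Crossing): author_id=3 -> matches Jones
  - book 2 (The Red Mountain): author_id=3 -> matches Jones
  - book 3 (The Old House): author_id=NULL, no match -> dropped
  - book 4 (Midnight Sun): author_id=2 -> matches Hill
  - book 5 (Winter Gardens): author_id=3 -> matches Jones
So 1 of 5 rows is dropped.

SQL:
SELECT a.title, b.name AS author
FROM books a
INNER JOIN authors b ON a.author_id = b.id

Result:
title            | author
-----------------+-------
River Crossing   | Jones 
The Red Mountain | Jones 
Midnight Sun     | Hill  
Winter Gardens   | Jones 


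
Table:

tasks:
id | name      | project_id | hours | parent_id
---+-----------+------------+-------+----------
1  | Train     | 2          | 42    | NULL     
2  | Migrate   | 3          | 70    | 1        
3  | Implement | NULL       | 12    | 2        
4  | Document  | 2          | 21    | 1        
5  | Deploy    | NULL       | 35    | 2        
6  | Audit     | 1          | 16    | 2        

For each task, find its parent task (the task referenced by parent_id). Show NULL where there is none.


This is a self-join: tasks is joined to a second copy of itself, matching each row's parent_id to another row's id. Use LEFT JOIN so rows with parent_id=NULL are kept.
  - task 1 (Train): parent_id=NULL -> NULL
  - task 2 (Migrate): parent_id=1 -> Train
  - task 3 (Implement): parent_id=2 -> Migrate
  - task 4 (Document): parent_id=1 -> Train
  - task 5 (Deploy): parent_id=2 -> Migrate
  - task 6 (Audit): parent_id=2 -> Migrate

SQL:
SELECT a.name AS item, b.name AS parent
FROM tasks a
LEFT JOIN tasks b ON a.parent_id = b.id

Result:
item      | parent 
----------+--------
Train     | NULL   
Migrate   | Train  
Implement | Migrate
Document  | Train  
Deploy    | Migrate
Audit     | Migrate


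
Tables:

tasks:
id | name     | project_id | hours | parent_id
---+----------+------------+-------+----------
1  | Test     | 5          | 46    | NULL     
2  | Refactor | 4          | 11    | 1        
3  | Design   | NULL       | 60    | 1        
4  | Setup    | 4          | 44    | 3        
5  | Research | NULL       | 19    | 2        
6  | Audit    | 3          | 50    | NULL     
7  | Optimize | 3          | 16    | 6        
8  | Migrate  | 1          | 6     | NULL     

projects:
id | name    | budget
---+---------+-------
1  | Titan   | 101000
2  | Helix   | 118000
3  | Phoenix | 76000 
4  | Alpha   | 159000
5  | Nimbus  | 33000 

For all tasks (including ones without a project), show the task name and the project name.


LEFT JOIN keeps every row from tasks (the left table); where project_id has no match in projects, the project columns become NULL. Walk through each task:
  - task 1 (Test): project_id=5 -> matches Nimbus
  - task 2 (Refactor): project_id=4 -> matches Alpha
  - task 3 (Design): project_id=NULL, no match -> kept with NULL
  - task 4 (Setup): project_id=4 -> matches Alpha
  - task 5 (Research): project_id=NULL, no match -> kept with NULL
  - task 6 (Audit): project_id=3 -> matches Phoenix
  - task 7 (Optimize): project_id=3 -> matches Phoenix
  - task 8 (Migrate): project_id=1 -> matches Titan
All 8 rows appear; 2 have NULL project.

SQL:
SELECT a.name, b.name AS project
FROM tasks a
LEFT JOIN projects b ON a.project_id = b.id

Result:
name     | project
---------+--------
Test     | Nimbus 
Refactor | Alpha  
Design   | NULL   
Setup    | Alpha  
Research | NULL   
Audit    | Phoenix
Optimize | Phoenix
Migrate  | Titan  


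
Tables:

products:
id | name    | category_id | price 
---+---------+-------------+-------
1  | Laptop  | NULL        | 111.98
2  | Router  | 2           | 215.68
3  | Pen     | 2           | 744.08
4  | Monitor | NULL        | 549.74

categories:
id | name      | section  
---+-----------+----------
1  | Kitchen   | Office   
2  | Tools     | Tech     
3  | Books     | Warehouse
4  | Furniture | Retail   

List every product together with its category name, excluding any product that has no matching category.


INNER JOIN keeps only products rows whose category_id matches an id in categories. Walk through each product:
  - product 1 (Laptop): category_id=NULL, no match -> dropped
  - product 2 (Router): category_id=2 -> matches Tools
  - product 3 (Pen): category_id=2 -> matches Tools
  - product 4 (Monitor): category_id=NULL, no match -> dropped
So 2 of 4 rows are dropped.

SQL:
SELECT a.name, b.name AS category
FROM products a
INNER JOIN categories b ON a.category_id = b.id

Result:
name   | category
-------+---------
Router | Tools   
Pen    | Tools   


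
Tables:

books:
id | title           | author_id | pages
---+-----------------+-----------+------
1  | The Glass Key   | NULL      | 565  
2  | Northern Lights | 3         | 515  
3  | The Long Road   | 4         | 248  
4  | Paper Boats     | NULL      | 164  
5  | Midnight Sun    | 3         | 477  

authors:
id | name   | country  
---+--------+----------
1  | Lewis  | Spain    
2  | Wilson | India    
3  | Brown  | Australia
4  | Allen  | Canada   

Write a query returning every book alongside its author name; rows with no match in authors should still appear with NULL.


LEFT JOIN keeps every row from books (the left table); where author_id has no match in authors, the author columns become NULL. Walk through each book:
  - book 1 (The Glass Key): author_id=NULL, no match -> kept with NULL
  - book 2 (Northern Lights): author_id=3 -> matches Brown
  - book 3 (The Long Road): author_id=4 -> matches Allen
  - book 4 (Paper Boats): author_id=NULL, no match -> kept with NULL
  - book 5 (Midnight Sun): author_id=3 -> matches Brown
All 5 rows appear; 2 have NULL author.

SQL:
SELECT a.title, b.name AS author
FROM books a
LEFT JOIN authors b ON a.author_id = b.id

Result:
title           | author
----------------+-------
The Glass Key   | NULL  
Northern Lights | Brown 
The Long Road   | Allen 
Paper Boats     | NULL  
Midnight Sun    | Brown 


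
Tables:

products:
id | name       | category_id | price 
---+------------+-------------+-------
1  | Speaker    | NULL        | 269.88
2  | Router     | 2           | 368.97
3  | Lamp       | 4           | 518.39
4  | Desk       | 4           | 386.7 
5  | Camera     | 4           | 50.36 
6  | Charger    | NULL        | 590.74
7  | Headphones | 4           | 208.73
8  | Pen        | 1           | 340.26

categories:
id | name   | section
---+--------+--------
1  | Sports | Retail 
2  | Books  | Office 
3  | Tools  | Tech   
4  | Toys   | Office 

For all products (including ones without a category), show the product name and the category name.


LEFT JOIN keeps every row from products (the left table); where category_id has no match in categories, the category columns become NULL. Walk through each product:
  - product 1 (Speaker): category_id=NULL, no match -> kept with NULL
  - product 2 (Router): category_id=2 -> matches Books
  - product 3 (Lamp): category_id=4 -> matches Toys
  - product 4 (Desk): category_id=4 -> matches Toys
  - product 5 (Camera): category_id=4 -> matches Toys
  - product 6 (Charger): category_id=NULL, no match -> kept with NULL
  - product 7 (Headphones): category_id=4 -> matches Toys
  - product 8 (Pen): category_id=1 -> matches Sports
All 8 rows appear; 2 have NULL category.

SQL:
SELECT a.name, b.name AS category
FROM products a
LEFT JOIN categories b ON a.category_id = b.id

Result:
name       | category
-----------+---------
Speaker    | NULL    
Router     | Books   
Lamp       | Toys    
Desk       | Toys    
Camera     | Toys    
Charger    | NULL    
Headphones | Toys    
Pen        | Sports  


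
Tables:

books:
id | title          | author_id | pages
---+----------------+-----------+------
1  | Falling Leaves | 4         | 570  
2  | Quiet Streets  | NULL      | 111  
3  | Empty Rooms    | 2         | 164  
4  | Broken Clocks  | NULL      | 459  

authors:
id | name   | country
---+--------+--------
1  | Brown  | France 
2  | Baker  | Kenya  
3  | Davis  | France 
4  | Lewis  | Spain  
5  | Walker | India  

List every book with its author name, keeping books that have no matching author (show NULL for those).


LEFT JOIN keeps every row from books (the left table); where author_id has no match in authors, the author columns become NULL. Walk through each book:
  - book 1 (Falling Leaves): author_id=4 -> matches Lewis
  - book 2 (Quiet Streets): author_id=NULL, no match -> kept with NULL
  - book 3 (Empty Rooms): author_id=2 -> matches Baker
  - book 4 (Broken Clocks): author_id=NULL, no match -> kept with NULL
All 4 rows appear; 2 have NULL author.

SQL:
SELECT a.title, b.name AS author
FROM books a
LEFT JOIN authors b ON a.author_id = b.id

Result:
title          | author
---------------+-------
Falling Leaves | Lewis 
Quiet Streets  | NULL  
Empty Rooms    | Baker 
Broken Clocks  | NULL  


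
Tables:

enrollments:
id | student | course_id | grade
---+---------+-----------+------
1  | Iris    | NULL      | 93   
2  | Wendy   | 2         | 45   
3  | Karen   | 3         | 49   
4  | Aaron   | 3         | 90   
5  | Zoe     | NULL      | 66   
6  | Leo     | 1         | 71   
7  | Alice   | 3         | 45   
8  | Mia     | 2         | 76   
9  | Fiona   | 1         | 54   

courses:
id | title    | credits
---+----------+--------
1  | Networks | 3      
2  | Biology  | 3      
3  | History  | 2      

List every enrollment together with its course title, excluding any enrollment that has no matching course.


INNER JOIN keeps only enrollments rows whose course_id matches an id in courses. Walk through each enrollment:
  - enrollment 1 (Iris): course_id=NULL, no match -> dropped
  - enrollment 2 (Wendy): course_id=2 -> matches Biology
  - enrollment 3 (Karen): course_id=3 -> matches History
  - enrollment 4 (Aaron): course_id=3 -> matches History
  - enrollment 5 (Zoe): course_id=NULL, no match -> dropped
  - enrollment 6 (Leo): course_id=1 -> matches Networks
  - enrollment 7 (Alice): course_id=3 -> matches History
  - enrollment 8 (Mia): course_id=2 -> matches Biology
  - enrollment 9 (Fiona): course_id=1 -> matches Networks
So 2 of 9 rows are dropped.

SQL:
SELECT a.student, b.title AS course
FROM enrollments a
INNER JOIN courses b ON a.course_id = b.id

Result:
student | course  
--------+---------
Wendy   | Biology 
Karen   | History 
Aaron   | History 
Leo     | Networks
Alice   | History 
Mia     | Biology 
Fiona   | Networks


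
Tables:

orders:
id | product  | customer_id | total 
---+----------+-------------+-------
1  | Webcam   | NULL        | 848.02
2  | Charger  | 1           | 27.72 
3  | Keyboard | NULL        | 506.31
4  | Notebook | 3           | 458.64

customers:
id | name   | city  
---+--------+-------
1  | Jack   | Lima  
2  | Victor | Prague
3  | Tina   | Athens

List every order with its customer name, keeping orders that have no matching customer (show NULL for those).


LEFT JOIN keeps every row from orders (the left table); where customer_id has no match in customers, the customer columns become NULL. Walk through each order:
  - order 1 (Webcam): customer_id=NULL, no match -> kept with NULL
  - order 2 (Charger): customer_id=1 -> matches Jack
  - order 3 (Keyboard): customer_id=NULL, no match -> kept with NULL
  - order 4 (Notebook): customer_id=3 -> matches Tina
All 4 rows appear; 2 have NULL customer.

SQL:
SELECT a.product, b.name AS customer
FROM orders a
LEFT JOIN customers b ON a.customer_id = b.id

Result:
product  | customer
---------+---------
Webcam   | NULL    
Charger  | Jack    
Keyboard | NULL    
Notebook | Tina    


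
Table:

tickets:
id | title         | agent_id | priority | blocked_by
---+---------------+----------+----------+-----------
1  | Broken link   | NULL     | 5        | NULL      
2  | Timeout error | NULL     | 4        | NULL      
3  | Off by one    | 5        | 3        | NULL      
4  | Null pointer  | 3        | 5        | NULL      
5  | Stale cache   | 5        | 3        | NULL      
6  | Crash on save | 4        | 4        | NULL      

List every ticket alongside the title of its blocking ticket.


This is a self-join: tickets is joined to a second copy of itself, matching each row's blocked_by to another row's id. Use LEFT JOIN so rows with blocked_by=NULL are kept.
  - ticket 1 (Broken link): blocked_by=NULL -> NULL
  - ticket 2 (Timeout error): blocked_by=NULL -> NULL
  - ticket 3 (Off by one): blocked_by=NULL -> NULL
  - ticket 4 (Null pointer): blocked_by=NULL -> NULL
  - ticket 5 (Stale cache): blocked_by=NULL -> NULL
  - ticket 6 (Crash on save): blocked_by=NULL -> NULL

SQL:
SELECT a.title AS item, b.title AS blocked_by
FROM tickets a
LEFT JOIN tickets b ON a.blocked_by = b.id

Result:
item          | blocked_by
--------------+-----------
Broken link   | NULL      
Timeout error | NULL      
Off by one    | NULL      
Null pointer  | NULL      
Stale cache   | NULL      
Crash on save | NULL      


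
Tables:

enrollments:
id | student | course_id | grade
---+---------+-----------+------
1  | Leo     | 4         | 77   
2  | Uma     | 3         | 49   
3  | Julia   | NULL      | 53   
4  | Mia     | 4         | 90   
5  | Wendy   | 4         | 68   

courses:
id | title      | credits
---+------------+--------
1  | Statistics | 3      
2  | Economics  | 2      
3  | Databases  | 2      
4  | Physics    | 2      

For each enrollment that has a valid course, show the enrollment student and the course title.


INNER JOIN keeps only enrollments rows whose course_id matches an id in courses. Walk through each enrollment:
  - enrollment 1 (Leo): course_id=4 -> matches Physics
  - enrollment 2 (Uma): course_id=3 -> matches Databases
  - enrollment 3 (Julia): course_id=NULL, no match -> dropped
  - enrollment 4 (Mia): course_id=4 -> matches Physics
  - enrollment 5 (Wendy): course_id=4 -> matches Physics
So 1 of 5 rows is dropped.

SQL:
SELECT a.student, b.title AS course
FROM enrollments a
INNER JOIN courses b ON a.course_id = b.id

Result:
student | course   
--------+----------
Leo     | Physics  
Uma     | Databases
Mia     | Physics  
Wendy   | Physics  


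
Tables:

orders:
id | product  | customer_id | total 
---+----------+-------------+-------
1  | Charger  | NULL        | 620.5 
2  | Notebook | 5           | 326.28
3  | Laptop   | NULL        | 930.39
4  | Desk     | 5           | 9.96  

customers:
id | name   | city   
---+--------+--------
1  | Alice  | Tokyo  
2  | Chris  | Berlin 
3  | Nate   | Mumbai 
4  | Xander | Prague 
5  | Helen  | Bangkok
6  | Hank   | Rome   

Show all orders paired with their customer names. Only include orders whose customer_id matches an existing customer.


INNER JOIN keeps only orders rows whose customer_id matches an id in customers. Walk through each order:
  - order 1 (Charger): customer_id=NULL, no match -> dropped
  - order 2 (Notebook): customer_id=5 -> matches Helen
  - order 3 (Laptop): customer_id=NULL, no match -> dropped
  - order 4 (Desk): customer_id=5 -> matches Helen
So 2 of 4 rows are dropped.

SQL:
SELECT a.product, b.name AS customer
FROM orders a
INNER JOIN customers b ON a.customer_id = b.id

Result:
product  | customer
---------+---------
Notebook | Helen   
Desk     | Helen   


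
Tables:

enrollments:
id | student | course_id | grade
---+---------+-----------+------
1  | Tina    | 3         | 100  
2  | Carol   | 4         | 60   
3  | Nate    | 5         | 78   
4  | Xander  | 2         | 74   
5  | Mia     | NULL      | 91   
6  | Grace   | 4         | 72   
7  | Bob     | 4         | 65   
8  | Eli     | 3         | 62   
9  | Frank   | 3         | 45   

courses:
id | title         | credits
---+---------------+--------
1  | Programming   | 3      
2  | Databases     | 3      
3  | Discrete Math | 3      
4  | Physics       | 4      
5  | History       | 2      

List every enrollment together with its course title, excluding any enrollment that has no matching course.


INNER JOIN keeps only enrollments rows whose course_id matches an id in courses. Walk through each enrollment:
  - enrollment 1 (Tina): course_id=3 -> matches Discrete Math
  - enrollment 2 (Carol): course_id=4 -> matches Physics
  - enrollment 3 (Nate): course_id=5 -> matches History
  - enrollment 4 (Xander): course_id=2 -> matches Databases
  - enrollment 5 (Mia): course_id=NULL, no match -> dropped
  - enrollment 6 (Grace): course_id=4 -> matches Physics
  - enrollment 7 (Bob): course_id=4 -> matches Physics
  - enrollment 8 (Eli): course_id=3 -> matches Discrete Math
  - enrollment 9 (Frank): course_id=3 -> matches Discrete Math
So 1 of 9 rows is dropped.

SQL:
SELECT a.student, b.title AS course
FROM enrollments a
INNER JOIN courses b ON a.course_id = b.id

Result:
student | course       
--------+--------------
Tina    | Discrete Math
Carol   | Physics      
Nate    | History      
Xander  | Databases    
Grace   | Physics      
Bob     | Physics      
Eli     | Discrete Math
Frank   | Discrete Math
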